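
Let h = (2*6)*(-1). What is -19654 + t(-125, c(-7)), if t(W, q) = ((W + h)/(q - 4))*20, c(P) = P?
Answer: -213454/11 ≈ -19405.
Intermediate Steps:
h = -12 (h = 12*(-1) = -12)
t(W, q) = 20*(-12 + W)/(-4 + q) (t(W, q) = ((W - 12)/(q - 4))*20 = ((-12 + W)/(-4 + q))*20 = 20*(-12 + W)/(-4 + q))
-19654 + t(-125, c(-7)) = -19654 + 20*(-12 - 125)/(-4 - 7) = -19654 + 20*(-137)/(-11) = -19654 + 20*(-1/11)*(-137) = -19654 + 2740/11 = -213454/11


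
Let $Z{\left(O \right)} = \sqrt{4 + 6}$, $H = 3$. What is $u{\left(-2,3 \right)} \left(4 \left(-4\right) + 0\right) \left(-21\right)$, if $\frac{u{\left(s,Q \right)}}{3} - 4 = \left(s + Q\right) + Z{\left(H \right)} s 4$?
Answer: $5040 - 8064 \sqrt{10} \approx -20461.0$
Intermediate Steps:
$Z{\left(O \right)} = \sqrt{10}$
$u{\left(s,Q \right)} = 12 + 3 Q + 3 s + 12 s \sqrt{10}$ ($u{\left(s,Q \right)} = 12 + 3 \left(\left(s + Q\right) + \sqrt{10} s 4\right) = 12 + 3 \left(\left(Q + s\right) + s \sqrt{10} \cdot 4\right) = 12 + 3 \left(\left(Q + s\right) + 4 s \sqrt{10}\right) = 12 + 3 \left(Q + s + 4 s \sqrt{10}\right) = 12 + \left(3 Q + 3 s + 12 s \sqrt{10}\right) = 12 + 3 Q + 3 s + 12 s \sqrt{10}$)
$u{\left(-2,3 \right)} \left(4 \left(-4\right) + 0\right) \left(-21\right) = \left(12 + 3 \cdot 3 + 3 \left(-2\right) + 12 \left(-2\right) \sqrt{10}\right) \left(4 \left(-4\right) + 0\right) \left(-21\right) = \left(12 + 9 - 6 - 24 \sqrt{10}\right) \left(-16 + 0\right) \left(-21\right) = \left(15 - 24 \sqrt{10}\right) \left(-16\right) \left(-21\right) = \left(-240 + 384 \sqrt{10}\right) \left(-21\right) = 5040 - 8064 \sqrt{10}$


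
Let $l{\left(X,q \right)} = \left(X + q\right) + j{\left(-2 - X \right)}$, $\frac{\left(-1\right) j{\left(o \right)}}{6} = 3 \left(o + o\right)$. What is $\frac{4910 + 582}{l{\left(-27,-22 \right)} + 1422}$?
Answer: $\frac{5492}{473} \approx 11.611$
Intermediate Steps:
$j{\left(o \right)} = - 36 o$ ($j{\left(o \right)} = - 6 \cdot 3 \left(o + o\right) = - 6 \cdot 3 \cdot 2 o = - 6 \cdot 6 o = - 36 o$)
$l{\left(X,q \right)} = 72 + q + 37 X$ ($l{\left(X,q \right)} = \left(X + q\right) - 36 \left(-2 - X\right) = \left(X + q\right) + \left(72 + 36 X\right) = 72 + q + 37 X$)
$\frac{4910 + 582}{l{\left(-27,-22 \right)} + 1422} = \frac{4910 + 582}{\left(72 - 22 + 37 \left(-27\right)\right) + 1422} = \frac{5492}{\left(72 - 22 - 999\right) + 1422} = \frac{5492}{-949 + 1422} = \frac{5492}{473}$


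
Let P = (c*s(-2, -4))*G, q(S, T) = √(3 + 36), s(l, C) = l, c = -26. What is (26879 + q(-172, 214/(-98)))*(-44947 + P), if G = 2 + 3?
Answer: -1201141873 - 44687*√39 ≈ -1.2014e+9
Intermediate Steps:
G = 5
q(S, T) = √39
P = 260 (P = -26*(-2)*5 = 52*5 = 260)
(26879 + q(-172, 214/(-98)))*(-44947 + P) = (26879 + √39)*(-44947 + 260) = (26879 + √39)*(-44687) = -1201141873 - 44687*√39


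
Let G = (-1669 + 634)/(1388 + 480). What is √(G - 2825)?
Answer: I*√2464889045/934 ≈ 53.156*I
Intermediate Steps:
G = -1035/1868 ≈ -0.55407
√(G - 2825) = √(-1035/1868 - 2825) = √(-5278135/1868) = I*√2464889045/934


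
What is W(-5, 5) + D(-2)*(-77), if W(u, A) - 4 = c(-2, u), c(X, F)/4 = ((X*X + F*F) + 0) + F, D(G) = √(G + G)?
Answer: 100 - 154*I ≈ 100.0 - 154.0*I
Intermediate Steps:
D(G) = √2*√G (D(G) = √(2*G) = √2*√G)
c(X, F) = 4*F + 4*F² + 4*X² (c(X, F) = 4*(((X*X + F*F) + 0) + F) = 4*(((X² + F²) + 0) + F) = 4*(((F² + X²) + 0) + F) = 4*((F² + X²) + F) = 4*(F + F² + X²) = 4*F + 4*F² + 4*X²)
W(u, A) = 20 + 4*u + 4*u² (W(u, A) = 4 + (4*u + 4*u² + 4*(-2)²) = 4 + (4*u + 4*u² + 4*4) = 4 + (4*u + 4*u² + 16) = 4 + (16 + 4*u + 4*u²) = 20 + 4*u + 4*u²)
W(-5, 5) + D(-2)*(-77) = (20 + 4*(-5) + 4*(-5)²) + (√2*√(-2))*(-77) = (20 - 20 + 4*25) + (√2*(I*√2))*(-77) = (20 - 20 + 100) + (2*I)*(-77) = 100 - 154*I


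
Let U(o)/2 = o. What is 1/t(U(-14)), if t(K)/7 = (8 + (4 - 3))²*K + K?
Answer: -1/16072 ≈ -6.2220e-5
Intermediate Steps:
U(o) = 2*o
t(K) = 574*K (t(K) = 7*((8 + (4 - 3))²*K + K) = 7*((8 + 1)²*K + K) = 7*(9²*K + K) = 7*(81*K + K) = 7*(82*K) = 574*K)
1/t(U(-14)) = 1/(574*(2*(-14))) = 1/(574*(-28)) = 1/(-16072) = -1/16072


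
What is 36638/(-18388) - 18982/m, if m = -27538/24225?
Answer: 2113627418839/126592186 ≈ 16696.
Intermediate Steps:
m = -27538/24225 (m = -27538*1/24225 = -27538/24225 ≈ -1.1368)
36638/(-18388) - 18982/m = 36638/(-18388) - 18982/(-27538/24225) = 36638*(-1/18388) - 18982*(-24225/27538) = -18319/9194 + 229919475/13769 = 2113627418839/126592186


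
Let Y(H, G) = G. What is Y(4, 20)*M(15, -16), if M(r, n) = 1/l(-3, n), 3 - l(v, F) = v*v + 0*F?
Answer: -10/3 ≈ -3.3333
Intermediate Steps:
l(v, F) = 3 - v**2 (l(v, F) = 3 - (v*v + 0*F) = 3 - (v**2 + 0) = 3 - v**2)
M(r, n) = -1/6 (M(r, n) = 1/(3 - 1*(-3)**2) = 1/(3 - 1*9) = 1/(3 - 9) = 1/(-6) = -1/6)
Y(4, 20)*M(15, -16) = 20*(-1/6) = -10/3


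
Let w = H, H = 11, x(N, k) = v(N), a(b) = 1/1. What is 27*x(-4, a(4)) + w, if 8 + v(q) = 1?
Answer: -178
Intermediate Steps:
v(q) = -7 (v(q) = -8 + 1 = -7)
a(b) = 1
x(N, k) = -7
w = 11
27*x(-4, a(4)) + w = 27*(-7) + 11 = -189 + 11 = -178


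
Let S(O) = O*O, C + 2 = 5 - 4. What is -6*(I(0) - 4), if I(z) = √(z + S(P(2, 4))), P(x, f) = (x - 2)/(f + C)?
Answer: 24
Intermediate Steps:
C = -1 (C = -2 + (5 - 4) = -2 + 1 = -1)
P(x, f) = (-2 + x)/(-1 + f) (P(x, f) = (x - 2)/(f - 1) = (-2 + x)/(-1 + f))
S(O) = O²
I(z) = √z (I(z) = √(z + ((-2 + 2)/(-1 + 4))²) = √(z + (0/3)²) = √(z + ((⅓)*0)²) = √(z + 0²) = √(z + 0) = √z)
-6*(I(0) - 4) = -6*(√0 - 4) = -6*(0 - 4) = -6*(-4) = 24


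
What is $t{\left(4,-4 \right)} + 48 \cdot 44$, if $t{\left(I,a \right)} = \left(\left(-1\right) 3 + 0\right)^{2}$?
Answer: $2121$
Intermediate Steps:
$t{\left(I,a \right)} = 9$ ($t{\left(I,a \right)} = \left(-3 + 0\right)^{2} = \left(-3\right)^{2} = 9$)
$t{\left(4,-4 \right)} + 48 \cdot 44 = 9 + 48 \cdot 44 = 9 + 2112 = 2121$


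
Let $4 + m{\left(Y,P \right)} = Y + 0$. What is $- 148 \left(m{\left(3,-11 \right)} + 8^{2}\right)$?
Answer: $-9324$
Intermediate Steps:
$m{\left(Y,P \right)} = -4 + Y$ ($m{\left(Y,P \right)} = -4 + \left(Y + 0\right) = -4 + Y$)
$- 148 \left(m{\left(3,-11 \right)} + 8^{2}\right) = - 148 \left(\left(-4 + 3\right) + 8^{2}\right) = - 148 \left(-1 + 64\right) = \left(-148\right) 63 = -9324$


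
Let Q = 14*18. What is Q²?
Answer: 63504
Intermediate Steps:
Q = 252
Q² = 252² = 63504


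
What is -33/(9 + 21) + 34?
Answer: 329/10 ≈ 32.900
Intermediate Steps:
-33/(9 + 21) + 34 = -33/30 + 34 = (1/30)*(-33) + 34 = -11/10 + 34 = 329/10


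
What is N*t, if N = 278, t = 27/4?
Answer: 3753/2 ≈ 1876.5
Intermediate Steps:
t = 27/4 (t = 27*(¼) = 27/4 ≈ 6.7500)
N*t = 278*(27/4) = 3753/2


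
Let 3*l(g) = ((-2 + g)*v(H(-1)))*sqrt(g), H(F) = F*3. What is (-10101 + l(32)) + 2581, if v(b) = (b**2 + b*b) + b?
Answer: -7520 + 600*sqrt(2) ≈ -6671.5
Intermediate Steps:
H(F) = 3*F
v(b) = b + 2*b**2 (v(b) = (b**2 + b**2) + b = 2*b**2 + b = b + 2*b**2)
l(g) = sqrt(g)*(-30 + 15*g)/3 (l(g) = (((-2 + g)*((3*(-1))*(1 + 2*(3*(-1)))))*sqrt(g))/3 = (((-2 + g)*(-3*(1 + 2*(-3))))*sqrt(g))/3 = (((-2 + g)*(-3*(1 - 6)))*sqrt(g))/3 = (((-2 + g)*(-3*(-5)))*sqrt(g))/3 = (((-2 + g)*15)*sqrt(g))/3 = ((-30 + 15*g)*sqrt(g))/3 = (sqrt(g)*(-30 + 15*g))/3 = sqrt(g)*(-30 + 15*g)/3)
(-10101 + l(32)) + 2581 = (-10101 + 5*sqrt(32)*(-2 + 32)) + 2581 = (-10101 + 5*(4*sqrt(2))*30) + 2581 = (-10101 + 600*sqrt(2)) + 2581 = -7520 + 600*sqrt(2)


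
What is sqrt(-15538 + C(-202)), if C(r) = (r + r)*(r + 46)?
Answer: sqrt(47486) ≈ 217.91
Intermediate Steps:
C(r) = 2*r*(46 + r) (C(r) = (2*r)*(46 + r) = 2*r*(46 + r))
sqrt(-15538 + C(-202)) = sqrt(-15538 + 2*(-202)*(46 - 202)) = sqrt(-15538 + 2*(-202)*(-156)) = sqrt(-15538 + 63024) = sqrt(47486)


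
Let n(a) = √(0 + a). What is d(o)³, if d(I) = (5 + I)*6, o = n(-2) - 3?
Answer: -864 + 2160*I*√2 ≈ -864.0 + 3054.7*I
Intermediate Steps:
n(a) = √a
o = -3 + I*√2 (o = √(-2) - 3 = I*√2 - 3 = -3 + I*√2 ≈ -3.0 + 1.4142*I)
d(I) = 30 + 6*I
d(o)³ = (30 + 6*(-3 + I*√2))³ = (30 + (-18 + 6*I*√2))³ = (12 + 6*I*√2)³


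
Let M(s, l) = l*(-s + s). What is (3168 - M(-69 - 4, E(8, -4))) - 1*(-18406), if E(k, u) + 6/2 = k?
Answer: 21574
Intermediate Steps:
E(k, u) = -3 + k
M(s, l) = 0 (M(s, l) = l*0 = 0)
(3168 - M(-69 - 4, E(8, -4))) - 1*(-18406) = (3168 - 1*0) - 1*(-18406) = (3168 + 0) + 18406 = 3168 + 18406 = 21574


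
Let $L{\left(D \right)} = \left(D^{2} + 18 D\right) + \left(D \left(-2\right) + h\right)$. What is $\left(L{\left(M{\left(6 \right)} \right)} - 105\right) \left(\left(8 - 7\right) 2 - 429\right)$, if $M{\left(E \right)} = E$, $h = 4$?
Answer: $-13237$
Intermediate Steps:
$L{\left(D \right)} = 4 + D^{2} + 16 D$ ($L{\left(D \right)} = \left(D^{2} + 18 D\right) + \left(D \left(-2\right) + 4\right) = \left(D^{2} + 18 D\right) - \left(-4 + 2 D\right) = 4 + D^{2} + 16 D$)
$\left(L{\left(M{\left(6 \right)} \right)} - 105\right) \left(\left(8 - 7\right) 2 - 429\right) = \left(\left(4 + 6^{2} + 16 \cdot 6\right) - 105\right) \left(\left(8 - 7\right) 2 - 429\right) = \left(\left(4 + 36 + 96\right) - 105\right) \left(1 \cdot 2 - 429\right) = \left(136 - 105\right) \left(2 - 429\right) = 31 \left(-427\right) = -13237$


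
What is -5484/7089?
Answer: -1828/2363 ≈ -0.77359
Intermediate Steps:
-5484/7089 = -1*1828/2363 = -1828/2363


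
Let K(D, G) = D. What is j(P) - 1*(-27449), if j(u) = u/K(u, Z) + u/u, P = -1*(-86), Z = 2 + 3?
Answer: 27451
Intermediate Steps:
Z = 5
P = 86
j(u) = 2 (j(u) = u/u + u/u = 1 + 1 = 2)
j(P) - 1*(-27449) = 2 - 1*(-27449) = 2 + 27449 = 27451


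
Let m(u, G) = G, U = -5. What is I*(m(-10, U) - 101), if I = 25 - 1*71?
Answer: 4876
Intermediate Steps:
I = -46 (I = 25 - 71 = -46)
I*(m(-10, U) - 101) = -46*(-5 - 101) = -46*(-106) = 4876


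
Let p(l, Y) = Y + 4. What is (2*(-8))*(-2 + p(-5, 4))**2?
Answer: -576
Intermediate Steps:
p(l, Y) = 4 + Y
(2*(-8))*(-2 + p(-5, 4))**2 = (2*(-8))*(-2 + (4 + 4))**2 = -16*(-2 + 8)**2 = -16*6**2 = -16*36 = -576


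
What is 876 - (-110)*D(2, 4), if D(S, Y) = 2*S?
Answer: 1316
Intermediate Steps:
876 - (-110)*D(2, 4) = 876 - (-110)*2*2 = 876 - (-110)*4 = 876 - 1*(-440) = 876 + 440 = 1316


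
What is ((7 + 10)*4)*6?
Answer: 408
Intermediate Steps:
((7 + 10)*4)*6 = (17*4)*6 = 68*6 = 408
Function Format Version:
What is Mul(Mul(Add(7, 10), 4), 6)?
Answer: 408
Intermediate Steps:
Mul(Mul(Add(7, 10), 4), 6) = Mul(Mul(17, 4), 6) = Mul(68, 6) = 408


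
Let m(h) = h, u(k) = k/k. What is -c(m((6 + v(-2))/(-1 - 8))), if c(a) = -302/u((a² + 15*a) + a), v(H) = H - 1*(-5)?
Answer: 302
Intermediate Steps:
v(H) = 5 + H (v(H) = H + 5 = 5 + H)
u(k) = 1
c(a) = -302 (c(a) = -302/1 = -302*1 = -302)
-c(m((6 + v(-2))/(-1 - 8))) = -1*(-302) = 302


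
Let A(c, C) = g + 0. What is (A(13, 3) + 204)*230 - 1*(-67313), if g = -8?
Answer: 112393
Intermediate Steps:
A(c, C) = -8 (A(c, C) = -8 + 0 = -8)
(A(13, 3) + 204)*230 - 1*(-67313) = (-8 + 204)*230 - 1*(-67313) = 196*230 + 67313 = 45080 + 67313 = 112393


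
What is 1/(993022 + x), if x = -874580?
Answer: 1/118442 ≈ 8.4429e-6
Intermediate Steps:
1/(993022 + x) = 1/(993022 - 874580) = 1/118442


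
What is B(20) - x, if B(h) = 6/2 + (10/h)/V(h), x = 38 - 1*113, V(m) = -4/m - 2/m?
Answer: 229/3 ≈ 76.333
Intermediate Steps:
V(m) = -6/m
x = -75 (x = 38 - 113 = -75)
B(h) = 4/3 (B(h) = 6/2 + (10/h)/((-6/h)) = 6*(½) + (10/h)*(-h/6) = 3 - 5/3 = 4/3)
B(20) - x = 4/3 - 1*(-75) = 4/3 + 75 = 229/3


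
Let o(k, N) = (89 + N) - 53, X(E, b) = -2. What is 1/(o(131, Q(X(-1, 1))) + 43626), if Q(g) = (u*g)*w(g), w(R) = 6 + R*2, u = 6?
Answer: 1/43638 ≈ 2.2916e-5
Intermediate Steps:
w(R) = 6 + 2*R
Q(g) = 6*g*(6 + 2*g) (Q(g) = (6*g)*(6 + 2*g) = 6*g*(6 + 2*g))
o(k, N) = 36 + N
1/(o(131, Q(X(-1, 1))) + 43626) = 1/((36 + 12*(-2)*(3 - 2)) + 43626) = 1/((36 + 12*(-2)*1) + 43626) = 1/((36 - 24) + 43626) = 1/(12 + 43626) = 1/43638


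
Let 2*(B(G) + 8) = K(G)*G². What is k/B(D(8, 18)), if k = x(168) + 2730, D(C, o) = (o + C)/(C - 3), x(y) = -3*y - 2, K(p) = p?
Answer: 69500/1947 ≈ 35.696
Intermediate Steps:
x(y) = -2 - 3*y
D(C, o) = (C + o)/(-3 + C)
B(G) = -8 + G³/2 (B(G) = -8 + (G*G²)/2 = -8 + G³/2)
k = 2224 (k = (-2 - 3*168) + 2730 = (-2 - 504) + 2730 = -506 + 2730 = 2224)
k/B(D(8, 18)) = 2224/(-8 + ((8 + 18)/(-3 + 8))³/2) = 2224/(-8 + (26/5)³/2) = 2224/(-8 + (½)*(17576/125)) = 2224/(-8 + 8788/125) = 2224/(7788/125) = 2224*(125/7788) = 69500/1947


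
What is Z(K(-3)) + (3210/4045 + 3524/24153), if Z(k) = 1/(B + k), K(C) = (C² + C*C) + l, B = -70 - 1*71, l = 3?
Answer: 242590807/260530360 ≈ 0.93114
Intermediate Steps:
B = -141 (B = -70 - 71 = -141)
K(C) = 3 + 2*C² (K(C) = (C² + C*C) + 3 = (C² + C²) + 3 = 2*C² + 3 = 3 + 2*C²)
Z(k) = 1/(-141 + k)
Z(K(-3)) + (3210/4045 + 3524/24153) = 1/(-141 + (3 + 2*(-3)²)) + (3210/4045 + 3524/24153) = 1/(-141 + (3 + 2*9)) + (3210*(1/4045) + 3524*(1/24153)) = 1/(-141 + (3 + 18)) + (642/809 + 3524/24153) = 1/(-141 + 21) + 18357142/19539777 = 1/(-120) + 18357142/19539777 = -1/120 + 18357142/19539777 = 242590807/260530360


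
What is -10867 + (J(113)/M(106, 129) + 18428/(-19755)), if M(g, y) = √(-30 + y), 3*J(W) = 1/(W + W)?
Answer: -214696013/19755 + √11/22374 ≈ -10868.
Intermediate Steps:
J(W) = 1/(6*W) (J(W) = 1/(3*(W + W)) = 1/(3*((2*W))) = (1/(2*W))/3 = 1/(6*W))
-10867 + (J(113)/M(106, 129) + 18428/(-19755)) = -10867 + (((⅙)/113)/(√(-30 + 129)) + 18428/(-19755)) = -10867 + (((⅙)*(1/113))/(√99) + 18428*(-1/19755)) = -10867 + (1/(678*((3*√11))) - 18428/19755) = -10867 + ((√11/33)/678 - 18428/19755) = -10867 + (√11/22374 - 18428/19755) = -10867 + (-18428/19755 + √11/22374) = -214696013/19755 + √11/22374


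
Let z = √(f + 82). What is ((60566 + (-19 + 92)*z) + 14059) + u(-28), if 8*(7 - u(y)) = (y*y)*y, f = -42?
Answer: 77376 + 146*√10 ≈ 77838.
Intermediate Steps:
z = 2*√10 (z = √(-42 + 82) = √40 = 2*√10 ≈ 6.3246)
u(y) = 7 - y³/8 (u(y) = 7 - y*y*y/8 = 7 - y²*y/8 = 7 - y³/8)
((60566 + (-19 + 92)*z) + 14059) + u(-28) = ((60566 + (-19 + 92)*(2*√10)) + 14059) + (7 - ⅛*(-28)³) = ((60566 + 73*(2*√10)) + 14059) + (7 - ⅛*(-21952)) = ((60566 + 146*√10) + 14059) + (7 + 2744) = (74625 + 146*√10) + 2751 = 77376 + 146*√10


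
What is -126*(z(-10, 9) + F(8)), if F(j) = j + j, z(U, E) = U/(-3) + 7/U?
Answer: -11739/5 ≈ -2347.8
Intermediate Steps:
z(U, E) = 7/U - U/3 (z(U, E) = U*(-1/3) + 7/U = -U/3 + 7/U = 7/U - U/3)
F(j) = 2*j
-126*(z(-10, 9) + F(8)) = -126*((7/(-10) - 1/3*(-10)) + 2*8) = -126*((7*(-1/10) + 10/3) + 16) = -126*((-7/10 + 10/3) + 16) = -126*(79/30 + 16) = -126*559/30 = -11739/5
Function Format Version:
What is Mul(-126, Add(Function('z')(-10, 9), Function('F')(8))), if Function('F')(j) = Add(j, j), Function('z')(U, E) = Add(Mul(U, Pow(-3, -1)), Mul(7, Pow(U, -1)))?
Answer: Rational(-11739, 5) ≈ -2347.8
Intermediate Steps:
Function('z')(U, E) = Add(Mul(7, Pow(U, -1)), Mul(Rational(-1, 3), U)) (Function('z')(U, E) = Add(Mul(U, Rational(-1, 3)), Mul(7, Pow(U, -1))) = Add(Mul(Rational(-1, 3), U), Mul(7, Pow(U, -1))) = Add(Mul(7, Pow(U, -1)), Mul(Rational(-1, 3), U)))
Function('F')(j) = Mul(2, j)
Mul(-126, Add(Function('z')(-10, 9), Function('F')(8))) = Mul(-126, Add(Add(Mul(7, Pow(-10, -1)), Mul(Rational(-1, 3), -10)), Mul(2, 8))) = Mul(-126, Add(Add(Mul(7, Rational(-1, 10)), Rational(10, 3)), 16)) = Mul(-126, Add(Add(Rational(-7, 10), Rational(10, 3)), 16)) = Mul(-126, Add(Rational(79, 30), 16)) = Mul(-126, Rational(559, 30)) = Rational(-11739, 5)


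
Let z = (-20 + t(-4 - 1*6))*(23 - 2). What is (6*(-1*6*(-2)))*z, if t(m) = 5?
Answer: -22680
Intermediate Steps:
z = -315 (z = (-20 + 5)*(23 - 2) = -15*21 = -315)
(6*(-1*6*(-2)))*z = (6*(-1*6*(-2)))*(-315) = (6*(-6*(-2)))*(-315) = (6*12)*(-315) = 72*(-315) = -22680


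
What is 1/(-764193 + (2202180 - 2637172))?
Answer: -1/1199185 ≈ -8.3390e-7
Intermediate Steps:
1/(-764193 + (2202180 - 2637172)) = 1/(-764193 - 434992) = 1/(-1199185) = -1/1199185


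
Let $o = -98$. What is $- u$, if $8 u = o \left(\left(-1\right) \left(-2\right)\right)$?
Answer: $\frac{49}{2} \approx 24.5$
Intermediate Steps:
$u = - \frac{49}{2}$ ($u = \frac{\left(-98\right) \left(\left(-1\right) \left(-2\right)\right)}{8} = \frac{\left(-98\right) 2}{8} = \frac{1}{8} \left(-196\right) = - \frac{49}{2} \approx -24.5$)
$- u = \left(-1\right) \left(- \frac{49}{2}\right) = \frac{49}{2}$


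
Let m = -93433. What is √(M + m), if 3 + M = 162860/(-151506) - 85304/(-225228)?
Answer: 2*I*√279547608140212058/3459387 ≈ 305.67*I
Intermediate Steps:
M = -5255281015/1421808057 (M = -3 + (162860/(-151506) - 85304/(-225228)) = -3 + (162860*(-1/151506) - 85304*(-1/225228)) = -3 + (-81430/75753 + 21326/56307) = -3 - 989856844/1421808057 = -5255281015/1421808057 ≈ -3.6962)
√(M + m) = √(-5255281015/1421808057 - 93433) = √(-132849047470696/1421808057) = 2*I*√279547608140212058/3459387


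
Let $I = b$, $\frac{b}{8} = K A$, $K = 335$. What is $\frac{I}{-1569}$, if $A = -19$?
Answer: $\frac{50920}{1569} \approx 32.454$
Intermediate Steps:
$b = -50920$ ($b = 8 \cdot 335 \left(-19\right) = 8 \left(-6365\right) = -50920$)
$I = -50920$
$\frac{I}{-1569} = - \frac{50920}{-1569} = \left(-50920\right) \left(- \frac{1}{1569}\right) = \frac{50920}{1569}$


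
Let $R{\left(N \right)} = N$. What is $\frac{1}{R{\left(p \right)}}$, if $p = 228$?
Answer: $\frac{1}{228} \approx 0.004386$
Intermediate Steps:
$\frac{1}{R{\left(p \right)}} = \frac{1}{228}$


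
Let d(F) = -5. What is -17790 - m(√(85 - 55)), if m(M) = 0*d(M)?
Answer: -17790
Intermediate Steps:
m(M) = 0 (m(M) = 0*(-5) = 0)
-17790 - m(√(85 - 55)) = -17790 - 1*0 = -17790 + 0 = -17790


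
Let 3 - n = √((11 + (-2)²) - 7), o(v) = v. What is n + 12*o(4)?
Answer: 51 - 2*√2 ≈ 48.172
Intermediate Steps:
n = 3 - 2*√2 (n = 3 - √((11 + (-2)²) - 7) = 3 - √((11 + 4) - 7) = 3 - √(15 - 7) = 3 - √8 = 3 - 2*√2 ≈ 0.17157)
n + 12*o(4) = (3 - 2*√2) + 12*4 = (3 - 2*√2) + 48 = 51 - 2*√2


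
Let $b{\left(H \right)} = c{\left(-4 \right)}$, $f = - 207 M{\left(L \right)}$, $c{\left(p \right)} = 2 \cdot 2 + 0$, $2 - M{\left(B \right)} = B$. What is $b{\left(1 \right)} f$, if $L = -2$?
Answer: $-3312$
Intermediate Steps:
$M{\left(B \right)} = 2 - B$
$c{\left(p \right)} = 4$ ($c{\left(p \right)} = 4 + 0 = 4$)
$f = -828$ ($f = - 207 \left(2 - -2\right) = - 207 \left(2 + 2\right) = \left(-207\right) 4 = -828$)
$b{\left(H \right)} = 4$
$b{\left(1 \right)} f = 4 \left(-828\right) = -3312$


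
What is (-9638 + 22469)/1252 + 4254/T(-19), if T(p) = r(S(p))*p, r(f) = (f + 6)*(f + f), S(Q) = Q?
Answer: 57552879/5875636 ≈ 9.7952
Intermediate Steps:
r(f) = 2*f*(6 + f) (r(f) = (6 + f)*(2*f) = 2*f*(6 + f))
T(p) = 2*p**2*(6 + p) (T(p) = (2*p*(6 + p))*p = 2*p**2*(6 + p))
(-9638 + 22469)/1252 + 4254/T(-19) = (-9638 + 22469)/1252 + 4254/((2*(-19)**2*(6 - 19))) = 12831*(1/1252) + 4254/((2*361*(-13))) = 12831/1252 + 4254/(-9386) = 12831/1252 + 4254*(-1/9386) = 12831/1252 - 2127/4693 = 57552879/5875636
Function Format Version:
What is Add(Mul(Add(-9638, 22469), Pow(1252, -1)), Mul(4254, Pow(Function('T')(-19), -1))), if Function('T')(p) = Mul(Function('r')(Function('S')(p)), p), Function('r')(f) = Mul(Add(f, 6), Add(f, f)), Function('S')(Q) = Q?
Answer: Rational(57552879, 5875636) ≈ 9.7952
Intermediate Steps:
Function('r')(f) = Mul(2, f, Add(6, f)) (Function('r')(f) = Mul(Add(6, f), Mul(2, f)) = Mul(2, f, Add(6, f)))
Function('T')(p) = Mul(2, Pow(p, 2), Add(6, p)) (Function('T')(p) = Mul(Mul(2, p, Add(6, p)), p) = Mul(2, Pow(p, 2), Add(6, p)))
Add(Mul(Add(-9638, 22469), Pow(1252, -1)), Mul(4254, Pow(Function('T')(-19), -1))) = Add(Mul(Add(-9638, 22469), Pow(1252, -1)), Mul(4254, Pow(Mul(2, Pow(-19, 2), Add(6, -19)), -1))) = Add(Mul(12831, Rational(1, 1252)), Mul(4254, Pow(Mul(2, 361, -13), -1))) = Add(Rational(12831, 1252), Mul(4254, Pow(-9386, -1))) = Add(Rational(12831, 1252), Mul(4254, Rational(-1, 9386))) = Add(Rational(12831, 1252), Rational(-2127, 4693)) = Rational(57552879, 5875636)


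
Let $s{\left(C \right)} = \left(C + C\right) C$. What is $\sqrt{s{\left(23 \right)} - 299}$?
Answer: $\sqrt{759} \approx 27.55$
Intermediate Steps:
$s{\left(C \right)} = 2 C^{2}$ ($s{\left(C \right)} = 2 C C = 2 C^{2}$)
$\sqrt{s{\left(23 \right)} - 299} = \sqrt{2 \cdot 23^{2} - 299} = \sqrt{2 \cdot 529 - 299} = \sqrt{1058 - 299} = \sqrt{759}$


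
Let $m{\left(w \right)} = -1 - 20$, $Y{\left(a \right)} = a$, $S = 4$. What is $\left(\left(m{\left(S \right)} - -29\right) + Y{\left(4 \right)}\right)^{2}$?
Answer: $144$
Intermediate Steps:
$m{\left(w \right)} = -21$ ($m{\left(w \right)} = -1 - 20 = -21$)
$\left(\left(m{\left(S \right)} - -29\right) + Y{\left(4 \right)}\right)^{2} = \left(\left(-21 - -29\right) + 4\right)^{2} = \left(\left(-21 + 29\right) + 4\right)^{2} = \left(8 + 4\right)^{2} = 12^{2} = 144$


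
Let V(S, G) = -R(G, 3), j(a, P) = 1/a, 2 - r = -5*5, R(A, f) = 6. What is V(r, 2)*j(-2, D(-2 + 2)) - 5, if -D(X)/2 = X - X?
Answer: -2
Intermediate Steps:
D(X) = 0 (D(X) = -2*(X - X) = -2*0 = 0)
r = 27 (r = 2 - (-5)*5 = 2 - 1*(-25) = 2 + 25 = 27)
V(S, G) = -6 (V(S, G) = -1*6 = -6)
V(r, 2)*j(-2, D(-2 + 2)) - 5 = -6/(-2) - 5 = -6*(-½) - 5 = 3 - 5 = -2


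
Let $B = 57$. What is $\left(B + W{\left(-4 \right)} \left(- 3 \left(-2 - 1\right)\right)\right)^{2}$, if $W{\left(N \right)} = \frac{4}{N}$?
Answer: $2304$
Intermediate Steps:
$\left(B + W{\left(-4 \right)} \left(- 3 \left(-2 - 1\right)\right)\right)^{2} = \left(57 + \frac{4}{-4} \left(- 3 \left(-2 - 1\right)\right)\right)^{2} = \left(57 + 4 \left(- \frac{1}{4}\right) \left(\left(-3\right) \left(-3\right)\right)\right)^{2} = \left(57 - 9\right)^{2} = 48^{2} = 2304$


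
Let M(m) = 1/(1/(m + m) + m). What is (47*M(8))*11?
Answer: 8272/129 ≈ 64.124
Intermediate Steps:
M(m) = 1/(m + 1/(2*m)) (M(m) = 1/(1/(2*m) + m) = 1/(m + 1/(2*m)))
(47*M(8))*11 = (47*(2*8/(1 + 2*8²)))*11 = (47*(2*8/(1 + 2*64)))*11 = (47*(2*8/(1 + 128)))*11 = (47*(2*8/129))*11 = (47*(2*8*(1/129)))*11 = (47*(16/129))*11 = (752/129)*11 = 8272/129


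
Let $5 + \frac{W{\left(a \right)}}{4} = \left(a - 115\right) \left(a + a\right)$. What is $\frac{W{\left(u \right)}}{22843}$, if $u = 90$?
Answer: $- \frac{340}{431} \approx -0.78886$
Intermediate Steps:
$W{\left(a \right)} = -20 + 8 a \left(-115 + a\right)$ ($W{\left(a \right)} = -20 + 4 \left(a - 115\right) \left(a + a\right) = -20 + 4 \left(-115 + a\right) 2 a = -20 + 4 \cdot 2 a \left(-115 + a\right) = -20 + 8 a \left(-115 + a\right)$)
$\frac{W{\left(u \right)}}{22843} = \frac{-20 - 82800 + 8 \cdot 90^{2}}{22843} = \left(-20 - 82800 + 8 \cdot 8100\right) \frac{1}{22843} = \left(-20 - 82800 + 64800\right) \frac{1}{22843} = \left(-18020\right) \frac{1}{22843} = - \frac{340}{431}$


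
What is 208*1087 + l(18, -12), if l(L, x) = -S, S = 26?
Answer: 226070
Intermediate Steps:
l(L, x) = -26 (l(L, x) = -1*26 = -26)
208*1087 + l(18, -12) = 208*1087 - 26 = 226096 - 26 = 226070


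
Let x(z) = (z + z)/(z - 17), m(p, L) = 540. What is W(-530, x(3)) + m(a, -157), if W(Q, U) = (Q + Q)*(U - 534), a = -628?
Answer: 3969240/7 ≈ 5.6703e+5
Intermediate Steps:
x(z) = 2*z/(-17 + z) (x(z) = (2*z)/(-17 + z) = 2*z/(-17 + z))
W(Q, U) = 2*Q*(-534 + U) (W(Q, U) = (2*Q)*(-534 + U) = 2*Q*(-534 + U))
W(-530, x(3)) + m(a, -157) = 2*(-530)*(-534 + 2*3/(-17 + 3)) + 540 = 2*(-530)*(-534 + 2*3/(-14)) + 540 = 2*(-530)*(-534 + 2*3*(-1/14)) + 540 = 2*(-530)*(-534 - 3/7) + 540 = 2*(-530)*(-3741/7) + 540 = 3965460/7 + 540 = 3969240/7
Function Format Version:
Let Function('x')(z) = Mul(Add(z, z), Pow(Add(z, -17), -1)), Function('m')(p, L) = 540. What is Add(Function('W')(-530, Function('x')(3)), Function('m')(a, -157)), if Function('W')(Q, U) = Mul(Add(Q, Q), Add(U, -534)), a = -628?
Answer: Rational(3969240, 7) ≈ 5.6703e+5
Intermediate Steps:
Function('x')(z) = Mul(2, z, Pow(Add(-17, z), -1)) (Function('x')(z) = Mul(Mul(2, z), Pow(Add(-17, z), -1)) = Mul(2, z, Pow(Add(-17, z), -1)))
Function('W')(Q, U) = Mul(2, Q, Add(-534, U)) (Function('W')(Q, U) = Mul(Mul(2, Q), Add(-534, U)) = Mul(2, Q, Add(-534, U)))
Add(Function('W')(-530, Function('x')(3)), Function('m')(a, -157)) = Add(Mul(2, -530, Add(-534, Mul(2, 3, Pow(Add(-17, 3), -1)))), 540) = Add(Mul(2, -530, Add(-534, Mul(2, 3, Pow(-14, -1)))), 540) = Add(Mul(2, -530, Add(-534, Mul(2, 3, Rational(-1, 14)))), 540) = Add(Mul(2, -530, Add(-534, Rational(-3, 7))), 540) = Add(Mul(2, -530, Rational(-3741, 7)), 540) = Add(Rational(3965460, 7), 540) = Rational(3969240, 7)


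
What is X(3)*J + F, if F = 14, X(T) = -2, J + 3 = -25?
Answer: 70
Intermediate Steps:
J = -28 (J = -3 - 25 = -28)
X(3)*J + F = -2*(-28) + 14 = 56 + 14 = 70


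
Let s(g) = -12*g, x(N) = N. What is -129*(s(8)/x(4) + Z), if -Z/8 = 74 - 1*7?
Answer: 72240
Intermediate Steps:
Z = -536 (Z = -8*(74 - 1*7) = -8*(74 - 7) = -8*67 = -536)
-129*(s(8)/x(4) + Z) = -129*(-12*8/4 - 536) = -129*(-96*¼ - 536) = -129*(-24 - 536) = -129*(-560) = 72240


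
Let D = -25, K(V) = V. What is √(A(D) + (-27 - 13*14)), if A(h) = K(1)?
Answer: 4*I*√13 ≈ 14.422*I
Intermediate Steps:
A(h) = 1
√(A(D) + (-27 - 13*14)) = √(1 + (-27 - 13*14)) = √(1 + (-27 - 182)) = √(1 - 209) = √(-208) = 4*I*√13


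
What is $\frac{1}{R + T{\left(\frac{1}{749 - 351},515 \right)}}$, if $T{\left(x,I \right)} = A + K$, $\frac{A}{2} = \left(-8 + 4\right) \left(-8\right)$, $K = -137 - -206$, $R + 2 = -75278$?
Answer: $- \frac{1}{75147} \approx -1.3307 \cdot 10^{-5}$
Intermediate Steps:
$R = -75280$ ($R = -2 - 75278 = -75280$)
$K = 69$ ($K = -137 + 206 = 69$)
$A = 64$ ($A = 2 \left(-8 + 4\right) \left(-8\right) = 2 \left(\left(-4\right) \left(-8\right)\right) = 2 \cdot 32 = 64$)
$T{\left(x,I \right)} = 133$ ($T{\left(x,I \right)} = 64 + 69 = 133$)
$\frac{1}{R + T{\left(\frac{1}{749 - 351},515 \right)}} = \frac{1}{-75280 + 133} = \frac{1}{-75147} = - \frac{1}{75147}$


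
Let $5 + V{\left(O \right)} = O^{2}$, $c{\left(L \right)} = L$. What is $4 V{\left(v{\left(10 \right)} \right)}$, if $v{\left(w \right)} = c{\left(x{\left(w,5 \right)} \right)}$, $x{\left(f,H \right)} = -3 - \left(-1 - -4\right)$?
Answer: $124$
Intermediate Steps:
$x{\left(f,H \right)} = -6$ ($x{\left(f,H \right)} = -3 - \left(-1 + 4\right) = -3 - 3 = -6$)
$v{\left(w \right)} = -6$
$V{\left(O \right)} = -5 + O^{2}$
$4 V{\left(v{\left(10 \right)} \right)} = 4 \left(-5 + \left(-6\right)^{2}\right) = 4 \left(-5 + 36\right) = 4 \cdot 31 = 124$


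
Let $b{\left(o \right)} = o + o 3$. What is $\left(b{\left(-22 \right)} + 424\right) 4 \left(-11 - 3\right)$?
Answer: $-18816$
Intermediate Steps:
$b{\left(o \right)} = 4 o$ ($b{\left(o \right)} = o + 3 o = 4 o$)
$\left(b{\left(-22 \right)} + 424\right) 4 \left(-11 - 3\right) = \left(4 \left(-22\right) + 424\right) 4 \left(-11 - 3\right) = \left(-88 + 424\right) 4 \left(-14\right) = 336 \left(-56\right) = -18816$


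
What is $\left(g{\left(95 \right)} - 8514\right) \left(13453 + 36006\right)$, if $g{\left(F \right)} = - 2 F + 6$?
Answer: $-430194382$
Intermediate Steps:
$g{\left(F \right)} = 6 - 2 F$
$\left(g{\left(95 \right)} - 8514\right) \left(13453 + 36006\right) = \left(\left(6 - 190\right) - 8514\right) \left(13453 + 36006\right) = \left(\left(6 - 190\right) - 8514\right) 49459 = \left(-184 - 8514\right) 49459 = \left(-8698\right) 49459 = -430194382$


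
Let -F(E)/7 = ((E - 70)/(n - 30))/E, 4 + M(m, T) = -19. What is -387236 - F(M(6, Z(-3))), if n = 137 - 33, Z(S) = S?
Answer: -659075021/1702 ≈ -3.8724e+5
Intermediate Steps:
M(m, T) = -23 (M(m, T) = -4 - 19 = -23)
n = 104
F(E) = -7*(-35/37 + E/74)/E (F(E) = -7*(E - 70)/(104 - 30)/E = -7*(-70 + E)/74/E = -7*(-70 + E)*(1/74)/E = -7*(-35/37 + E/74)/E)
-387236 - F(M(6, Z(-3))) = -387236 - 7*(70 - 1*(-23))/(74*(-23)) = -387236 - 7*(-1)*(70 + 23)/(74*23) = -387236 - 7*(-1)*93/(74*23) = -387236 - 1*(-651/1702) = -387236 + 651/1702 = -659075021/1702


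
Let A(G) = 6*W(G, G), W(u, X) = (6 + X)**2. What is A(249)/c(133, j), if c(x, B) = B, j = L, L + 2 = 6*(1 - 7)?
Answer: -195075/19 ≈ -10267.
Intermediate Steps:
L = -38 (L = -2 + 6*(1 - 7) = -2 + 6*(-6) = -2 - 36 = -38)
j = -38
A(G) = 6*(6 + G)**2
A(249)/c(133, j) = (6*(6 + 249)**2)/(-38) = (6*255**2)*(-1/38) = (6*65025)*(-1/38) = 390150*(-1/38) = -195075/19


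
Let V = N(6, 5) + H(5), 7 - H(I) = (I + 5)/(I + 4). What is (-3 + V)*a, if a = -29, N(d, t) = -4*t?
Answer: 4466/9 ≈ 496.22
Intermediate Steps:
H(I) = 7 - (5 + I)/(4 + I) (H(I) = 7 - (I + 5)/(I + 4) = 7 - (5 + I)/(4 + I))
V = -127/9 (V = -4*5 + (23 + 6*5)/(4 + 5) = -20 + (23 + 30)/9 = -20 + (⅑)*53 = -20 + 53/9 = -127/9 ≈ -14.111)
(-3 + V)*a = (-3 - 127/9)*(-29) = -154/9*(-29) = 4466/9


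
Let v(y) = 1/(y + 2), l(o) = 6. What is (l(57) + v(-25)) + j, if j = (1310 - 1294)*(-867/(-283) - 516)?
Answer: -53380477/6509 ≈ -8201.0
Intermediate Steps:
j = -2322576/283 (j = 16*(-867*(-1/283) - 516) = 16*(867/283 - 516) = 16*(-145161/283) = -2322576/283 ≈ -8207.0)
v(y) = 1/(2 + y)
(l(57) + v(-25)) + j = (6 + 1/(2 - 25)) - 2322576/283 = (6 + 1/(-23)) - 2322576/283 = (6 - 1/23) - 2322576/283 = 137/23 - 2322576/283 = -53380477/6509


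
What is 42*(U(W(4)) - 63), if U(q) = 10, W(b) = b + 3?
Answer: -2226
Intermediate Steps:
W(b) = 3 + b
42*(U(W(4)) - 63) = 42*(10 - 63) = 42*(-53) = -2226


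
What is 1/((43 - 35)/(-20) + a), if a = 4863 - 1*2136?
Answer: 5/13633 ≈ 0.00036676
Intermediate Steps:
a = 2727 (a = 4863 - 2136 = 2727)
1/((43 - 35)/(-20) + a) = 1/((43 - 35)/(-20) + 2727) = 1/(-1/20*8 + 2727) = 1/(-⅖ + 2727) = 1/(13633/5) = 5/13633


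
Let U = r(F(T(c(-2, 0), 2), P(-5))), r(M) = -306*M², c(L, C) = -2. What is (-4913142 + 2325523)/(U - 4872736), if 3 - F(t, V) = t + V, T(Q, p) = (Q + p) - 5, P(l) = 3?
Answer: 2587619/4880386 ≈ 0.53021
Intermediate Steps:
T(Q, p) = -5 + Q + p
F(t, V) = 3 - V - t (F(t, V) = 3 - (t + V) = 3 - (V + t) = 3 + (-V - t) = 3 - V - t)
U = -7650 (U = -306*(3 - 1*3 - (-5 - 2 + 2))² = -306*(3 - 3 - 1*(-5))² = -306*(3 - 3 + 5)² = -306*5² = -306*25 = -7650)
(-4913142 + 2325523)/(U - 4872736) = (-4913142 + 2325523)/(-7650 - 4872736) = -2587619/(-4880386) = -2587619*(-1/4880386) = 2587619/4880386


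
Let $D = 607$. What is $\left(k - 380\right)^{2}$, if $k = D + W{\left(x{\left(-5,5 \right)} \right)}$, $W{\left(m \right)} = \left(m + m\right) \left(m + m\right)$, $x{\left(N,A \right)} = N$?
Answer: $106929$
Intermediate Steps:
$W{\left(m \right)} = 4 m^{2}$ ($W{\left(m \right)} = 2 m 2 m = 4 m^{2}$)
$k = 707$ ($k = 607 + 4 \left(-5\right)^{2} = 607 + 4 \cdot 25 = 607 + 100 = 707$)
$\left(k - 380\right)^{2} = \left(707 - 380\right)^{2} = 327^{2} = 106929$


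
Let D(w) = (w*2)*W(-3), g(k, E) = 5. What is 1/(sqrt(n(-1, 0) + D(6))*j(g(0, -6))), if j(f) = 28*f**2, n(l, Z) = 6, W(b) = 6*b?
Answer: -I*sqrt(210)/147000 ≈ -9.8581e-5*I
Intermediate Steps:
D(w) = -36*w (D(w) = (w*2)*(6*(-3)) = (2*w)*(-18) = -36*w)
1/(sqrt(n(-1, 0) + D(6))*j(g(0, -6))) = 1/(sqrt(6 - 36*6)*(28*5**2)) = 1/(sqrt(6 - 216)*(28*25)) = 1/(sqrt(-210)*700) = 1/((I*sqrt(210))*700) = 1/(700*I*sqrt(210)) = -I*sqrt(210)/147000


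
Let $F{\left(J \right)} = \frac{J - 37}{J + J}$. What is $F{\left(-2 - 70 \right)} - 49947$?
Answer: $- \frac{7192259}{144} \approx -49946.0$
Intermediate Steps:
$F{\left(J \right)} = \frac{-37 + J}{2 J}$
$F{\left(-2 - 70 \right)} - 49947 = \frac{-37 - 72}{2 \left(-2 - 70\right)} - 49947 = \frac{-37 - 72}{2 \left(-72\right)} - 49947 = \frac{1}{2} \left(- \frac{1}{72}\right) \left(-109\right) - 49947 = \frac{109}{144} - 49947 = - \frac{7192259}{144}$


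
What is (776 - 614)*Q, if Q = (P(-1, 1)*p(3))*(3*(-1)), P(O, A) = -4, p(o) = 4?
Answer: 7776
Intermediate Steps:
Q = 48 (Q = (-4*4)*(3*(-1)) = -16*(-3) = 48)
(776 - 614)*Q = (776 - 614)*48 = 162*48 = 7776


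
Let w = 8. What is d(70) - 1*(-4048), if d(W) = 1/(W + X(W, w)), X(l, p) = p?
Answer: 315745/78 ≈ 4048.0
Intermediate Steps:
d(W) = 1/(8 + W) (d(W) = 1/(W + 8) = 1/(8 + W))
d(70) - 1*(-4048) = 1/(8 + 70) - 1*(-4048) = 1/78 + 4048 = 315745/78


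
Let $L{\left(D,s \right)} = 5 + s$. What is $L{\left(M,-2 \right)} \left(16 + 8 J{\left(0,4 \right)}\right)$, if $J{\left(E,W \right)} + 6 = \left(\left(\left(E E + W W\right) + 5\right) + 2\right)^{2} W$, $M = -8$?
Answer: $50688$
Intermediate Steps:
$J{\left(E,W \right)} = -6 + W \left(7 + E^{2} + W^{2}\right)^{2}$ ($J{\left(E,W \right)} = -6 + \left(\left(\left(E E + W W\right) + 5\right) + 2\right)^{2} W = -6 + \left(\left(\left(E^{2} + W^{2}\right) + 5\right) + 2\right)^{2} W = -6 + \left(\left(5 + E^{2} + W^{2}\right) + 2\right)^{2} W = -6 + \left(7 + E^{2} + W^{2}\right)^{2} W = -6 + W \left(7 + E^{2} + W^{2}\right)^{2}$)
$L{\left(M,-2 \right)} \left(16 + 8 J{\left(0,4 \right)}\right) = \left(5 - 2\right) \left(16 + 8 \left(-6 + 4 \left(7 + 0^{2} + 4^{2}\right)^{2}\right)\right) = 3 \left(16 + 8 \left(-6 + 4 \left(7 + 0 + 16\right)^{2}\right)\right) = 3 \left(16 + 8 \left(-6 + 4 \cdot 23^{2}\right)\right) = 3 \left(16 + 8 \left(-6 + 4 \cdot 529\right)\right) = 3 \left(16 + 8 \left(-6 + 2116\right)\right) = 3 \left(16 + 8 \cdot 2110\right) = 3 \left(16 + 16880\right) = 3 \cdot 16896 = 50688$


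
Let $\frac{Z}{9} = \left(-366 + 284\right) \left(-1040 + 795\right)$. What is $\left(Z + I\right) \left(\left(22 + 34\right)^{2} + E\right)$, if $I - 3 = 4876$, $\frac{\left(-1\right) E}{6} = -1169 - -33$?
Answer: $1847976928$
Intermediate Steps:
$E = 6816$ ($E = - 6 \left(-1169 - -33\right) = - 6 \left(-1169 + 33\right) = \left(-6\right) \left(-1136\right) = 6816$)
$Z = 180810$ ($Z = 9 \left(-366 + 284\right) \left(-1040 + 795\right) = 9 \left(\left(-82\right) \left(-245\right)\right) = 9 \cdot 20090 = 180810$)
$I = 4879$ ($I = 3 + 4876 = 4879$)
$\left(Z + I\right) \left(\left(22 + 34\right)^{2} + E\right) = \left(180810 + 4879\right) \left(\left(22 + 34\right)^{2} + 6816\right) = 185689 \left(56^{2} + 6816\right) = 185689 \left(3136 + 6816\right) = 185689 \cdot 9952 = 1847976928$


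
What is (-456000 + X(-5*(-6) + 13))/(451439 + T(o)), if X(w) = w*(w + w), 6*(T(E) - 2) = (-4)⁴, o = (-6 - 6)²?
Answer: -1356906/1354451 ≈ -1.0018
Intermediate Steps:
o = 144 (o = (-12)² = 144)
T(E) = 134/3 (T(E) = 2 + (⅙)*(-4)⁴ = 2 + (⅙)*256 = 2 + 128/3 = 134/3)
X(w) = 2*w² (X(w) = w*(2*w) = 2*w²)
(-456000 + X(-5*(-6) + 13))/(451439 + T(o)) = (-456000 + 2*(-5*(-6) + 13)²)/(451439 + 134/3) = (-456000 + 2*(30 + 13)²)/(1354451/3) = (-456000 + 2*43²)*(3/1354451) = (-456000 + 2*1849)*(3/1354451) = (-456000 + 3698)*(3/1354451) = -452302*3/1354451 = -1356906/1354451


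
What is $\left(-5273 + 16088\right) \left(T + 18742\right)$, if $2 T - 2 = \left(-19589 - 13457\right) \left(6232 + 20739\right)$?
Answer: $-4819413718350$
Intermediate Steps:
$T = -445641832$ ($T = 1 + \frac{\left(-19589 - 13457\right) \left(6232 + 20739\right)}{2} = 1 + \frac{\left(-33046\right) 26971}{2} = 1 + \frac{1}{2} \left(-891283666\right) = 1 - 445641833 = -445641832$)
$\left(-5273 + 16088\right) \left(T + 18742\right) = \left(-5273 + 16088\right) \left(-445641832 + 18742\right) = 10815 \left(-445623090\right) = -4819413718350$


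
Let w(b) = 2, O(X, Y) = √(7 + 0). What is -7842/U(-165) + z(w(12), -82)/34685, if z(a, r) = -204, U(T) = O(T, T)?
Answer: -204/34685 - 7842*√7/7 ≈ -2964.0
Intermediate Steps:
O(X, Y) = √7
U(T) = √7
-7842/U(-165) + z(w(12), -82)/34685 = -7842*√7/7 - 204/34685 = -204/34685 - 7842*√7/7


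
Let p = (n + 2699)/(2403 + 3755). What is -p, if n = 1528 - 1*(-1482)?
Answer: -5709/6158 ≈ -0.92709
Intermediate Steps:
n = 3010 (n = 1528 + 1482 = 3010)
p = 5709/6158 (p = (3010 + 2699)/(2403 + 3755) = 5709/6158 ≈ 0.92709)
-p = -1*5709/6158 = -5709/6158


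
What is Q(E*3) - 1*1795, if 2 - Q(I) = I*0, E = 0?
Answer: -1793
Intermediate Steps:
Q(I) = 2 (Q(I) = 2 - I*0 = 2 - 1*0 = 2 + 0 = 2)
Q(E*3) - 1*1795 = 2 - 1*1795 = 2 - 1795 = -1793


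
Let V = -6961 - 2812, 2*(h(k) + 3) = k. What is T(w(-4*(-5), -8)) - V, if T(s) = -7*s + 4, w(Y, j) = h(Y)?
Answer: 9728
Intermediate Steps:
h(k) = -3 + k/2
w(Y, j) = -3 + Y/2
T(s) = 4 - 7*s
V = -9773
T(w(-4*(-5), -8)) - V = (4 - 7*(-3 + (-4*(-5))/2)) - 1*(-9773) = (4 - 7*(-3 + (½)*20)) + 9773 = (4 - 7*(-3 + 10)) + 9773 = (4 - 7*7) + 9773 = (4 - 49) + 9773 = -45 + 9773 = 9728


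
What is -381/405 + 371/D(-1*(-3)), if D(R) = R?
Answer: 16568/135 ≈ 122.73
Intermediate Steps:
-381/405 + 371/D(-1*(-3)) = -381/405 + 371/((-1*(-3))) = -381*1/405 + 371/3 = -127/135 + 371*(⅓) = -127/135 + 371/3 = 16568/135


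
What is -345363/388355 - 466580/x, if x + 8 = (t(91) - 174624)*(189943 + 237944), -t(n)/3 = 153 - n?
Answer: -12916300223272807/14524268546181845 ≈ -0.88929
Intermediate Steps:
t(n) = -459 + 3*n (t(n) = -3*(153 - n) = -459 + 3*n)
x = -74798926478 (x = -8 + ((-459 + 3*91) - 174624)*(189943 + 237944) = -8 + ((-459 + 273) - 174624)*427887 = -8 + (-186 - 174624)*427887 = -8 - 174810*427887 = -8 - 74798926470 = -74798926478)
-345363/388355 - 466580/x = -345363/388355 - 466580/(-74798926478) = -345363*1/388355 - 466580*(-1/74798926478) = -345363/388355 + 233290/37399463239 = -12916300223272807/14524268546181845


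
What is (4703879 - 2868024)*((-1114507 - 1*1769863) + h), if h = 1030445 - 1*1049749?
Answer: -5330724431270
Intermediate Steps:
h = -19304 (h = 1030445 - 1049749 = -19304)
(4703879 - 2868024)*((-1114507 - 1*1769863) + h) = (4703879 - 2868024)*((-1114507 - 1*1769863) - 19304) = 1835855*((-1114507 - 1769863) - 19304) = 1835855*(-2884370 - 19304) = 1835855*(-2903674) = -5330724431270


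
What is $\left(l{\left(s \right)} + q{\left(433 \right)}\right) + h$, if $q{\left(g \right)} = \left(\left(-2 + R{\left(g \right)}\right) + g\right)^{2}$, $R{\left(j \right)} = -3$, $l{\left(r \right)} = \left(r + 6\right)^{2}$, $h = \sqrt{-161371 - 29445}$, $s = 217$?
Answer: $232913 + 4 i \sqrt{11926} \approx 2.3291 \cdot 10^{5} + 436.82 i$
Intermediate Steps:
$h = 4 i \sqrt{11926}$ ($h = \sqrt{-190816} = 4 i \sqrt{11926} \approx 436.82 i$)
$l{\left(r \right)} = \left(6 + r\right)^{2}$
$q{\left(g \right)} = \left(-5 + g\right)^{2}$ ($q{\left(g \right)} = \left(\left(-2 - 3\right) + g\right)^{2} = \left(-5 + g\right)^{2}$)
$\left(l{\left(s \right)} + q{\left(433 \right)}\right) + h = \left(\left(6 + 217\right)^{2} + \left(-5 + 433\right)^{2}\right) + 4 i \sqrt{11926} = \left(223^{2} + 428^{2}\right) + 4 i \sqrt{11926} = \left(49729 + 183184\right) + 4 i \sqrt{11926} = 232913 + 4 i \sqrt{11926}$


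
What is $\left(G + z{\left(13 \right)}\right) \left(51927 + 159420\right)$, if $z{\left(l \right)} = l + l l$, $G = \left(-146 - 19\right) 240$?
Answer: $-8330876046$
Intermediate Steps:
$G = -39600$ ($G = \left(-165\right) 240 = -39600$)
$z{\left(l \right)} = l + l^{2}$
$\left(G + z{\left(13 \right)}\right) \left(51927 + 159420\right) = \left(-39600 + 13 \left(1 + 13\right)\right) \left(51927 + 159420\right) = \left(-39600 + 13 \cdot 14\right) 211347 = \left(-39600 + 182\right) 211347 = \left(-39418\right) 211347 = -8330876046$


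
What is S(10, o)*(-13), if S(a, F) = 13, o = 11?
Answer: -169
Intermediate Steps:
S(10, o)*(-13) = 13*(-13) = -169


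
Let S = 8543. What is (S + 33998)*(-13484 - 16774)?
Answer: -1287205578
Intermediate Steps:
(S + 33998)*(-13484 - 16774) = (8543 + 33998)*(-13484 - 16774) = 42541*(-30258) = -1287205578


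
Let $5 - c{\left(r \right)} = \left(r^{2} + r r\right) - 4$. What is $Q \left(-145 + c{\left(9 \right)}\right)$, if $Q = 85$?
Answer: $-25330$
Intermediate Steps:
$c{\left(r \right)} = 9 - 2 r^{2}$ ($c{\left(r \right)} = 5 - \left(\left(r^{2} + r r\right) - 4\right) = 5 - \left(\left(r^{2} + r^{2}\right) - 4\right) = 5 - \left(2 r^{2} - 4\right) = 5 - \left(-4 + 2 r^{2}\right) = 9 - 2 r^{2}$)
$Q \left(-145 + c{\left(9 \right)}\right) = 85 \left(-145 + \left(9 - 2 \cdot 9^{2}\right)\right) = 85 \left(-145 + \left(9 - 162\right)\right) = 85 \left(-145 - 153\right) = 85 \left(-298\right) = -25330$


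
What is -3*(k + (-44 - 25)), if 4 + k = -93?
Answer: 498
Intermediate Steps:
k = -97 (k = -4 - 93 = -97)
-3*(k + (-44 - 25)) = -3*(-97 + (-44 - 25)) = -3*(-97 - 69) = -3*(-166) = 498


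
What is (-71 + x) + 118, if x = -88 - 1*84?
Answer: -125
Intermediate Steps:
x = -172 (x = -88 - 84 = -172)
(-71 + x) + 118 = (-71 - 172) + 118 = -243 + 118 = -125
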